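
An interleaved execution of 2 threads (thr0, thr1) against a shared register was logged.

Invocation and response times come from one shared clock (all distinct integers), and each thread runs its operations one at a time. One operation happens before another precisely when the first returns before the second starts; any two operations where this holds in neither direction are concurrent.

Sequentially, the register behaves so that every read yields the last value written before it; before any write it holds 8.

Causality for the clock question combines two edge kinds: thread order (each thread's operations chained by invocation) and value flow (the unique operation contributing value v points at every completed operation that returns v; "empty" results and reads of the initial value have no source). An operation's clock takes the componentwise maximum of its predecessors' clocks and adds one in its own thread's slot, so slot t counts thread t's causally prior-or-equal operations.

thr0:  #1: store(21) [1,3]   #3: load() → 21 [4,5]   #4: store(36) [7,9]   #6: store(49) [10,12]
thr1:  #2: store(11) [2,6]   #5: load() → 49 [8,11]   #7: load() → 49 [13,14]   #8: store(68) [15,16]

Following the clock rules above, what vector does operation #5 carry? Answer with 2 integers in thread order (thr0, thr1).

(4, 2)

VC(#2, invoked at 2): no causal predecessors; +1 on thr1 → (0, 1)
VC(#1, invoked at 1): no causal predecessors; +1 on thr0 → (1, 0)
invoked at 4, #3 merges VC(#1)=(1, 0) and bumps thr0's slot → (2, 0)
invoked at 7, #4 merges VC(#3)=(2, 0) and bumps thr0's slot → (3, 0)
invoked at 10, #6 merges VC(#4)=(3, 0) and bumps thr0's slot → (4, 0)
invoked at 8, #5 merges VC(#2)=(0, 1), VC(#6)=(4, 0) and bumps thr1's slot → (4, 2)
invoked at 13, #7 merges VC(#5)=(4, 2), VC(#6)=(4, 0) and bumps thr1's slot → (4, 3)
invoked at 15, #8 merges VC(#7)=(4, 3) and bumps thr1's slot → (4, 4)
target: VC(#5) = (4, 2)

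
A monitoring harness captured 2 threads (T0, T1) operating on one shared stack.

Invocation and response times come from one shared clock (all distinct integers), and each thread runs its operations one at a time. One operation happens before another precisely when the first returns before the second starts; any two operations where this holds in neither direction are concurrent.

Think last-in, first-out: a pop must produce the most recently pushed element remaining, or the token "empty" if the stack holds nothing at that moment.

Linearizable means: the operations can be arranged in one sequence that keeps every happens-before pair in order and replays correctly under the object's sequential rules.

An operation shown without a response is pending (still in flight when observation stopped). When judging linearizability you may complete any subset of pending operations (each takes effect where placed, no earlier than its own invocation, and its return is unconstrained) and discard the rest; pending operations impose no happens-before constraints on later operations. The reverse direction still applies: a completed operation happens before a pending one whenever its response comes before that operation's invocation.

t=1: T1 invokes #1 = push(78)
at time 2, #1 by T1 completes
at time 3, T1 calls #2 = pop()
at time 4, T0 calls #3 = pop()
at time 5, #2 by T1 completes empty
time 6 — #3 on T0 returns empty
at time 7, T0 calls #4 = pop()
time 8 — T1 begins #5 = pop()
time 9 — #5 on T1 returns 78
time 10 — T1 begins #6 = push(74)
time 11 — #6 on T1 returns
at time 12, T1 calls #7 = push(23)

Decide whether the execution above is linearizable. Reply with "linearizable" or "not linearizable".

cut after 5 events: linearizable; cut after 6 events (#3 responds, time 6): not linearizable
the 3 completed operations admit 2 real-time orders; each fails the stack replay
for example #1, #2, #3 fails at step 2: #2 pop() → empty is not legal there
for example #1, #3, #2 fails at step 2: #3 pop() → empty is not legal there

not linearizable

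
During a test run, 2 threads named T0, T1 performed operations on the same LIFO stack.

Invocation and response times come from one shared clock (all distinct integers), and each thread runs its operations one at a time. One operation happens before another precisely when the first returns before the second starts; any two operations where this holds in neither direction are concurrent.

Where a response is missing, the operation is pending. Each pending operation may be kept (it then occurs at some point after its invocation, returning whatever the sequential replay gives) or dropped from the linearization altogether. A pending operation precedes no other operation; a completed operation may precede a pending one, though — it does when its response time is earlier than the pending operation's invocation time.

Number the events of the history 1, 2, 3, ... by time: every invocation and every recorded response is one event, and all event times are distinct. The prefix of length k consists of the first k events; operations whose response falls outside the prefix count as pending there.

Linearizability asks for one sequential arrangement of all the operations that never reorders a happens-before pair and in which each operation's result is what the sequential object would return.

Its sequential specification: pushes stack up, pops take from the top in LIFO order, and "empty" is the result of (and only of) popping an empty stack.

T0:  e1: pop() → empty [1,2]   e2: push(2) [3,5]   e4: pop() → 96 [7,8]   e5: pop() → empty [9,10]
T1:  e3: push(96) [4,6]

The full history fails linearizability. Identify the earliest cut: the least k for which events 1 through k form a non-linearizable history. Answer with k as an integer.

events 1..9 are still linearizable — one witness is e1, e2, e3, e4:
step 1: e1 pop() → empty — stack <>
step 2: e2 push(2) — stack <2>
step 3: e3 push(96) — stack <2,96>
step 4: e4 pop() → 96 — stack <2>
event 10 — e5's response, time 10 — after it, nothing linearizes
e.g. e1, e2, e3, e4, e5: illegal at step 5, since e5 pop() → empty cannot apply there
e.g. e1, e3, e2, e4, e5: illegal at step 4, since e4 pop() → 96 cannot apply there

10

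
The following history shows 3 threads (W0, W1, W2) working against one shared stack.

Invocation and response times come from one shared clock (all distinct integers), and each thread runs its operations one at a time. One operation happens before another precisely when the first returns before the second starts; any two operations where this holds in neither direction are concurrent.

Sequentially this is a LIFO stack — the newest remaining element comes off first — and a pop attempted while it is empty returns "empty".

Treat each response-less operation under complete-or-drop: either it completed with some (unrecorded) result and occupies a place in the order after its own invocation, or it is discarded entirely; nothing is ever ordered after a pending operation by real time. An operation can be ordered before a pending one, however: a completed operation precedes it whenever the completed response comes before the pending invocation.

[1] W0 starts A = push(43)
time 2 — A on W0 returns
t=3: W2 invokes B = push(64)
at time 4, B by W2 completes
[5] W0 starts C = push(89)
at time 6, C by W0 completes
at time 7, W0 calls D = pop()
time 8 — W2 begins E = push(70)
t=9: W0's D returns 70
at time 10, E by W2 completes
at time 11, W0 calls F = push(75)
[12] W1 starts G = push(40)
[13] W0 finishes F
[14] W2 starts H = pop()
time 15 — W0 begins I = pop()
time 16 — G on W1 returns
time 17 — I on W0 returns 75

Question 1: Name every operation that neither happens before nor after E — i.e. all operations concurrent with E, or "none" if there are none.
Answer: D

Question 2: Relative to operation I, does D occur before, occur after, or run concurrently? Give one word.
Answer: before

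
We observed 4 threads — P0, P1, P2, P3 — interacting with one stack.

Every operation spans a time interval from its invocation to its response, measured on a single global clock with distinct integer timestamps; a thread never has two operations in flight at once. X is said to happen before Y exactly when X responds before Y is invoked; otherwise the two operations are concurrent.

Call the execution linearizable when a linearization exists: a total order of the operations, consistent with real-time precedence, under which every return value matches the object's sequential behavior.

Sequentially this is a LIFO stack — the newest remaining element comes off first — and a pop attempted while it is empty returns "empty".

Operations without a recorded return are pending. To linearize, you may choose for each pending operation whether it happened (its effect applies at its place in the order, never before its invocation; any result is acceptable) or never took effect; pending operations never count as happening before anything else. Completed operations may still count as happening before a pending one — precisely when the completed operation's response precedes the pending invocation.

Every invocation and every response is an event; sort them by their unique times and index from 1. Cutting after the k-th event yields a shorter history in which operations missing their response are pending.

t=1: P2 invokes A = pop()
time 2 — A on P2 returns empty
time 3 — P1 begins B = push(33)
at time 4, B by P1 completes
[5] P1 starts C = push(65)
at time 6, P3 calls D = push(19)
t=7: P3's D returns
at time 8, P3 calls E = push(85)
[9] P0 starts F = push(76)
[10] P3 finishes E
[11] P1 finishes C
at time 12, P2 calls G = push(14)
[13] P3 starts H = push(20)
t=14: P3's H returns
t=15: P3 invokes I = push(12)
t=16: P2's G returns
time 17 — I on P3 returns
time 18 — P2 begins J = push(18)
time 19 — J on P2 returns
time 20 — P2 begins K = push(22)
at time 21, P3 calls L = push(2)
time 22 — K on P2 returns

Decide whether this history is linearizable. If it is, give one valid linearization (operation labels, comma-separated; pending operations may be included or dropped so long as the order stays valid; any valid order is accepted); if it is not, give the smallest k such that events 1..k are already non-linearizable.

linearizable — witness: A, B, C, D, E, F, G, H, I, J, K

step 1: A pop() → empty — stack <>
step 2: B push(33) — stack <33>
step 3: C push(65) — stack <33,65>
step 4: D push(19) — stack <33,65,19>
step 5: E push(85) — stack <33,65,19,85>
step 6: F push(76) (pending, included) — stack <33,65,19,85,76>
step 7: G push(14) — stack <33,65,19,85,76,14>
step 8: H push(20) — stack <33,65,19,85,76,14,20>
step 9: I push(12) — stack <33,65,19,85,76,14,20,12>
step 10: J push(18) — stack <33,65,19,85,76,14,20,12,18>
step 11: K push(22) — stack <33,65,19,85,76,14,20,12,18,22>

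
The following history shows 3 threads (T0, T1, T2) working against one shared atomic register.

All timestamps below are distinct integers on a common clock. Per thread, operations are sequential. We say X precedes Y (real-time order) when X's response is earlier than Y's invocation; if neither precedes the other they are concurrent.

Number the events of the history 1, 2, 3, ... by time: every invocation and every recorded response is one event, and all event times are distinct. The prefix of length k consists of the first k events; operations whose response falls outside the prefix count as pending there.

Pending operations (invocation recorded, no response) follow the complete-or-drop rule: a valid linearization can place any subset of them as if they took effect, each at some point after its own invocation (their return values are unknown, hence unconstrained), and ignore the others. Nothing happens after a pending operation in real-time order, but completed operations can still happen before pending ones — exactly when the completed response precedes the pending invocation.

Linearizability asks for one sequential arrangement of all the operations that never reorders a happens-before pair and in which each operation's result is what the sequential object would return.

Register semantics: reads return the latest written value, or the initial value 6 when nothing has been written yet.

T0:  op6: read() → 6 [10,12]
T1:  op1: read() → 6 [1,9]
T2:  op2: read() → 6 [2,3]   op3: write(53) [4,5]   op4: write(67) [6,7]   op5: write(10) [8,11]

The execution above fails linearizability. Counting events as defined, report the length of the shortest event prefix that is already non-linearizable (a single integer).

12

events 1..11 are still linearizable — one witness is op1, op2, op3, op4, op5:
after step 1 (op1 read() → 6): value 6
after step 2 (op2 read() → 6): value 6
after step 3 (op3 write(53)): value 53
after step 4 (op4 write(67)): value 67
after step 5 (op5 write(10)): value 10
include event 12 — op6 responding at 12 — and every candidate order breaks
one such order, op1, op2, op3, op4, op5, op6, breaks at step 6 where op6 read() → 6 is illegal
one such order, op1, op2, op3, op4, op6, op5, breaks at step 5 where op6 read() → 6 is illegal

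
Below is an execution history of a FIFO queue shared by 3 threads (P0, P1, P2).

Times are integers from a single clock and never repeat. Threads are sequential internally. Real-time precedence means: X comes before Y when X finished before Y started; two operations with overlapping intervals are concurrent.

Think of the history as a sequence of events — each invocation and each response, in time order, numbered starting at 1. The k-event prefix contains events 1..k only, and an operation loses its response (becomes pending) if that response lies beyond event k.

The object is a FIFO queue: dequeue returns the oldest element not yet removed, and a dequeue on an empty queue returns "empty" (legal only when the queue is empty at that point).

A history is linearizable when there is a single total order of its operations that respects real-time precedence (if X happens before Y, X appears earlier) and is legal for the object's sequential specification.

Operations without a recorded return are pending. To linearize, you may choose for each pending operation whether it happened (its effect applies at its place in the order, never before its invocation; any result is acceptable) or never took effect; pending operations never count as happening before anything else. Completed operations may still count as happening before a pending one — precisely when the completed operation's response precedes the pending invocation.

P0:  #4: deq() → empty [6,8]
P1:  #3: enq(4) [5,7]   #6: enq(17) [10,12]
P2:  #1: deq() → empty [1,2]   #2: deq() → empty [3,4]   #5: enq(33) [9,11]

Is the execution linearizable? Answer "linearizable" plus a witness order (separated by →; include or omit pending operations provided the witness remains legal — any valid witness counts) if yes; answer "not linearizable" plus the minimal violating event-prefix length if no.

linearizable — witness: #1 → #2 → #4 → #3 → #5 → #6

step 1: #1 deq() → empty — queue <>
step 2: #2 deq() → empty — queue <>
step 3: #4 deq() → empty — queue <>
step 4: #3 enq(4) — queue <4>
step 5: #5 enq(33) — queue <4,33>
step 6: #6 enq(17) — queue <4,33,17>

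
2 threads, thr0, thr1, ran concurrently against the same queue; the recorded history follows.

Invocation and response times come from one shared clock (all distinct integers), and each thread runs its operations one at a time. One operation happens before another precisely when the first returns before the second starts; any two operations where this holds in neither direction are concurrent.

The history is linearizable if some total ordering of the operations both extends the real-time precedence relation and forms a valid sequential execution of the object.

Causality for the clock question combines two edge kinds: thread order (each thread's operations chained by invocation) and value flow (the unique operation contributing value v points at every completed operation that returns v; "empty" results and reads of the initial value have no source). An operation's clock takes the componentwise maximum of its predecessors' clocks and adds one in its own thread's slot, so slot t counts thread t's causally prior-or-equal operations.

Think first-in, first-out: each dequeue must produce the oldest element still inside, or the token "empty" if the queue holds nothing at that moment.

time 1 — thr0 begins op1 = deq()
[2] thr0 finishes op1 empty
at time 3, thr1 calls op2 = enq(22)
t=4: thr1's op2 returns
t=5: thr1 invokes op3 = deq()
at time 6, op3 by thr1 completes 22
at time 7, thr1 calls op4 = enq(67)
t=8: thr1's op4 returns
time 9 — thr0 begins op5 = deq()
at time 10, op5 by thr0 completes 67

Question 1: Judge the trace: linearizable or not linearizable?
one valid linearization: op1, op2, op3, op4, op5
1. op1 deq() → empty, leaving queue <>
2. op2 enq(22), leaving queue <22>
3. op3 deq() → 22, leaving queue <>
4. op4 enq(67), leaving queue <67>
5. op5 deq() → 67, leaving queue <>

linearizable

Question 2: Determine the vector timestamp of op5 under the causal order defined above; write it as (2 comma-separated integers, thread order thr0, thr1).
no predecessors for op2 (invoked 3): thr1 increments from zero → (0, 1)
no predecessors for op1 (invoked 1): thr0 increments from zero → (1, 0)
from VC(op2)=(0, 1), op3 (invoked 5) maxes components and bumps thr1 → (0, 2)
from VC(op3)=(0, 2), op4 (invoked 7) maxes components and bumps thr1 → (0, 3)
from VC(op1)=(1, 0), VC(op4)=(0, 3), op5 (invoked 9) maxes components and bumps thr0 → (2, 3)
target: VC(op5) = (2, 3)

(2, 3)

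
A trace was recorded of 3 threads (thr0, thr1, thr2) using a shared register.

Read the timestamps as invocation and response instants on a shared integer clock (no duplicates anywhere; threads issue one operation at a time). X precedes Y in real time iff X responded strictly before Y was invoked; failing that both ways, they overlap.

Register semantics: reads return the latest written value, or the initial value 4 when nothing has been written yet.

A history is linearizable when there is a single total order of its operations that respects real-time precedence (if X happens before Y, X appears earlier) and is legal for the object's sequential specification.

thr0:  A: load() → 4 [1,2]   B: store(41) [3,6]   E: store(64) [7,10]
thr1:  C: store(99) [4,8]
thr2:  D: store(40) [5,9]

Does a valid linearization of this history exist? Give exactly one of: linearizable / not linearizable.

witness order: A, B, C, D, E
1. A load() → 4, leaving value 4
2. B store(41), leaving value 41
3. C store(99), leaving value 99
4. D store(40), leaving value 40
5. E store(64), leaving value 64

linearizable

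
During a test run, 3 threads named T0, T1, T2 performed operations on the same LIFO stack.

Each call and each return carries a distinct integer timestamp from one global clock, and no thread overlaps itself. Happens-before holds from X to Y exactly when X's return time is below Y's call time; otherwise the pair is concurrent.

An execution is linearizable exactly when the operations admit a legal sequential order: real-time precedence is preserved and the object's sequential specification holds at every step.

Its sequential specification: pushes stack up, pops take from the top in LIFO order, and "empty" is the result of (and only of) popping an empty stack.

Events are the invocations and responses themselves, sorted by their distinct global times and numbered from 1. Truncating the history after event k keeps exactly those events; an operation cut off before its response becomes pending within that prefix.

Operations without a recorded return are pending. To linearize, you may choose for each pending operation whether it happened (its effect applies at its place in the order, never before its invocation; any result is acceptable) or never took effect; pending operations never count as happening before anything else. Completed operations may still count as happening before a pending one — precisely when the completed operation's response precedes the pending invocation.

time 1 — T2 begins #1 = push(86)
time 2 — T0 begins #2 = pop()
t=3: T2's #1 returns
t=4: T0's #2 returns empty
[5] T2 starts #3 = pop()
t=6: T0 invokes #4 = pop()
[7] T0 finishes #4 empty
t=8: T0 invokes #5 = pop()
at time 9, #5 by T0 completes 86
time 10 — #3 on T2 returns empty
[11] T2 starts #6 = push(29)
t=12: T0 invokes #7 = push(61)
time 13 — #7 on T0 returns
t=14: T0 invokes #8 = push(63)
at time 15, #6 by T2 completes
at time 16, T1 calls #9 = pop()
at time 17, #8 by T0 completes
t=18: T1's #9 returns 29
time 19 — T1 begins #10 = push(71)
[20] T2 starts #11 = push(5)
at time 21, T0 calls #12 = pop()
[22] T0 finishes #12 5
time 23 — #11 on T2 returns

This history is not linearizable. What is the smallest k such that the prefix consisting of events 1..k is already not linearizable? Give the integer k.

events 1..8 are linearizable; a witness order is #2, #1, #3, #4:
1. #2 pop() → empty, leaving stack <>
2. #1 push(86), leaving stack <86>
3. #3 pop() (pending, included), leaving stack <>
4. #4 pop() → empty, leaving stack <>
with event 9 included (#5 responding at time 9), all real-time-consistent orders fail
completion choices over the 1 pending operation (#3) were checked; none helps
for example #1, #2, #4, #5 (pending dropped) fails at step 2: #2 pop() → empty is not legal there
for example #2, #1, #4, #5 (pending dropped) fails at step 3: #4 pop() → empty is not legal there

9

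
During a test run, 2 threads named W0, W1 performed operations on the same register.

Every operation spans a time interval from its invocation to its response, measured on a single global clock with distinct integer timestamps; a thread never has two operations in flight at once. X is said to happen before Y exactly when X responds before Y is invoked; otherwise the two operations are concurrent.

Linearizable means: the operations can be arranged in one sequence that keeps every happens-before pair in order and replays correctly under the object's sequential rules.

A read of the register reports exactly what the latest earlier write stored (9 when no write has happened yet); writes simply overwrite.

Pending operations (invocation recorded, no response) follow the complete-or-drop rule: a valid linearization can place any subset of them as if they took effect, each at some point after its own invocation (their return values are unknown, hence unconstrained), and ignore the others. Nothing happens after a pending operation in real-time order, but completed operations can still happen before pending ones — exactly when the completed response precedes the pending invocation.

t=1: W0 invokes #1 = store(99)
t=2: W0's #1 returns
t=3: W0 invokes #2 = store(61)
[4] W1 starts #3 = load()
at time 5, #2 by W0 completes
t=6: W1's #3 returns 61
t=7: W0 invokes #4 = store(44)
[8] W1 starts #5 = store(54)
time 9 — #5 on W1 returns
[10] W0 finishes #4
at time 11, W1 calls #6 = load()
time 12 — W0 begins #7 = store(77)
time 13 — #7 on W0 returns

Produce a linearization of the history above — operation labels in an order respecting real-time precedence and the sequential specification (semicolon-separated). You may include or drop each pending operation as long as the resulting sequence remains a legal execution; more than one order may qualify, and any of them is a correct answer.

#1; #2; #3; #4; #5; #6; #7

after step 1 (#1 store(99)): value 99
after step 2 (#2 store(61)): value 61
after step 3 (#3 load() → 61): value 61
after step 4 (#4 store(44)): value 44
after step 5 (#5 store(54)): value 54
after step 6 (#6 load() (pending, included)): value 54
after step 7 (#7 store(77)): value 77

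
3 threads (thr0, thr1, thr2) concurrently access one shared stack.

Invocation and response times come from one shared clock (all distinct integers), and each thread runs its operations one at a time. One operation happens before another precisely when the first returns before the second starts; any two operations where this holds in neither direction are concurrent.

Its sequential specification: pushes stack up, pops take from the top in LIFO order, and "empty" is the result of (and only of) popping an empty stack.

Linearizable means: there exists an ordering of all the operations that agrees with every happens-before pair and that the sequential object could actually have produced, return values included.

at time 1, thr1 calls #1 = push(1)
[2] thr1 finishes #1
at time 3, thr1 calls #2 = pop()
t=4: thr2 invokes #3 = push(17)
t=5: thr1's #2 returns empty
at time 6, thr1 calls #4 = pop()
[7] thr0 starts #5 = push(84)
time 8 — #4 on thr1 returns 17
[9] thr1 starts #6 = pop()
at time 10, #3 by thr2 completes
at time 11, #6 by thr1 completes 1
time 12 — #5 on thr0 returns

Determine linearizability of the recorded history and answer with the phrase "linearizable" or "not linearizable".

already the first 5 events (up to #2's response at time 5) admit no linearization; the first 4 still do
exhaustive check: the 2 completed stack ops admit one real-time order; illegal
completion choices over the 1 pending operation (#3) were checked; none helps
e.g. #1, #2 (pending dropped): illegal at step 2, since #2 pop() → empty cannot apply there

not linearizable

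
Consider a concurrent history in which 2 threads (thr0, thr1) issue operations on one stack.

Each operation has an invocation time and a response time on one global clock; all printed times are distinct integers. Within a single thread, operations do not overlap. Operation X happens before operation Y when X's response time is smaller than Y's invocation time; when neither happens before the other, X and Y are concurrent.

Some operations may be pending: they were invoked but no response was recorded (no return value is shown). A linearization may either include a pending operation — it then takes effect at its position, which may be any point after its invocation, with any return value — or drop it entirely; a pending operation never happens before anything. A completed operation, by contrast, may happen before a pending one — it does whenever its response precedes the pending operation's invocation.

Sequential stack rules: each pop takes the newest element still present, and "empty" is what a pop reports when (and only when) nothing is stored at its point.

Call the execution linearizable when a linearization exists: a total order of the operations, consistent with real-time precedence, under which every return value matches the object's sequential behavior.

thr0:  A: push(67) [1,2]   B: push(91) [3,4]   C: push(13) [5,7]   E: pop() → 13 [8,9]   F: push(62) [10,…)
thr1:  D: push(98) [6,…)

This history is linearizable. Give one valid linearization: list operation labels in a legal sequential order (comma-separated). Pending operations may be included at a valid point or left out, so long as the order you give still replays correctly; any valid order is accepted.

1. A push(67), leaving stack <67>
2. B push(91), leaving stack <67,91>
3. C push(13), leaving stack <67,91,13>
4. E pop() → 13, leaving stack <67,91>

A, B, C, E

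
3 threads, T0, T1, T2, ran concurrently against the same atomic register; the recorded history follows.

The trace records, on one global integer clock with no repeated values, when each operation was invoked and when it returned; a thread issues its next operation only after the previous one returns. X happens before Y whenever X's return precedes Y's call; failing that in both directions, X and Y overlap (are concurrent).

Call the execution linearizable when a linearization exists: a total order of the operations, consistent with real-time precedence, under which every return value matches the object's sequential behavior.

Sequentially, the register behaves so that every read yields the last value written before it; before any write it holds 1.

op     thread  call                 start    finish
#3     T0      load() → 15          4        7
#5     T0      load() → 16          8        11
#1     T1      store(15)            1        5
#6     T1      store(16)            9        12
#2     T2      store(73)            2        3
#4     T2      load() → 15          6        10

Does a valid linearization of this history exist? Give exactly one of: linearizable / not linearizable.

linearizable

witness order: #2, #1, #3, #4, #6, #5
after step 1 (#2 store(73)): value 73
after step 2 (#1 store(15)): value 15
after step 3 (#3 load() → 15): value 15
after step 4 (#4 load() → 15): value 15
after step 5 (#6 store(16)): value 16
after step 6 (#5 load() → 16): value 16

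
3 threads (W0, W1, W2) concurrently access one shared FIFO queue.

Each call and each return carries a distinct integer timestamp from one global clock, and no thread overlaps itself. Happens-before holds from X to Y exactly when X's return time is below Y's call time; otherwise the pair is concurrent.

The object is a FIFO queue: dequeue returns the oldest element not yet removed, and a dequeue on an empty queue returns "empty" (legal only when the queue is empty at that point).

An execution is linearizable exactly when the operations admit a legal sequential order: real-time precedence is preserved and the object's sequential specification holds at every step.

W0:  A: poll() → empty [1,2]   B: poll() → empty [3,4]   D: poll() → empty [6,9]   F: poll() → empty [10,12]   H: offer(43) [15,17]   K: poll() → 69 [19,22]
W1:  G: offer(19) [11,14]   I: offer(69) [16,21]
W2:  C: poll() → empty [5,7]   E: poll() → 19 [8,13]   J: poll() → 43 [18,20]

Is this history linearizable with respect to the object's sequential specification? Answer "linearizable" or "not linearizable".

one valid linearization: A, B, C, D, F, G, E, H, I, J, K
after step 1 (A poll() → empty): queue <>
after step 2 (B poll() → empty): queue <>
after step 3 (C poll() → empty): queue <>
after step 4 (D poll() → empty): queue <>
after step 5 (F poll() → empty): queue <>
after step 6 (G offer(19)): queue <19>
after step 7 (E poll() → 19): queue <>
after step 8 (H offer(43)): queue <43>
after step 9 (I offer(69)): queue <43,69>
after step 10 (J poll() → 43): queue <69>
after step 11 (K poll() → 69): queue <>

linearizable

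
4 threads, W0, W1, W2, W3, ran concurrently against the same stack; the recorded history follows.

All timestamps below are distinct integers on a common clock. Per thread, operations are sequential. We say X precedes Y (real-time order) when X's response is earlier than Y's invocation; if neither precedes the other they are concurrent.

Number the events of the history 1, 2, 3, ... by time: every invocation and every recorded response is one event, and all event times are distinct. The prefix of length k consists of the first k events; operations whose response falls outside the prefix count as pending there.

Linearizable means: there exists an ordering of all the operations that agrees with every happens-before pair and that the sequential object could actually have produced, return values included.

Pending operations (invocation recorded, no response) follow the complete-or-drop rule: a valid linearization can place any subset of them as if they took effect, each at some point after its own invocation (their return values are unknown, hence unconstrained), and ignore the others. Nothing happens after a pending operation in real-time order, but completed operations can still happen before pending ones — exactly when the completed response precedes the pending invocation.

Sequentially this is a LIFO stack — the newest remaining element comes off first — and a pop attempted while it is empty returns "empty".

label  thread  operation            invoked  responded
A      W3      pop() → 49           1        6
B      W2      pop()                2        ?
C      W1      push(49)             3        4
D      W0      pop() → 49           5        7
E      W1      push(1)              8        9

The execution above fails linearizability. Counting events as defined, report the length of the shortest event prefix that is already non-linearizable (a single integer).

7

events 1..6 are linearizable; a witness order is B, C, A:
step 1: B pop() (pending, included) — stack <>
step 2: C push(49) — stack <49>
step 3: A pop() → 49 — stack <>
once event 7 joins (D's response, time 7), exhaustive search finds no witness
include/drop combinations of the 1 pending operation (B) were all tried; none helps
for example A, C, D (pending dropped) fails at step 1: A pop() → 49 is not legal there
for example C, A, D (pending dropped) fails at step 3: D pop() → 49 is not legal there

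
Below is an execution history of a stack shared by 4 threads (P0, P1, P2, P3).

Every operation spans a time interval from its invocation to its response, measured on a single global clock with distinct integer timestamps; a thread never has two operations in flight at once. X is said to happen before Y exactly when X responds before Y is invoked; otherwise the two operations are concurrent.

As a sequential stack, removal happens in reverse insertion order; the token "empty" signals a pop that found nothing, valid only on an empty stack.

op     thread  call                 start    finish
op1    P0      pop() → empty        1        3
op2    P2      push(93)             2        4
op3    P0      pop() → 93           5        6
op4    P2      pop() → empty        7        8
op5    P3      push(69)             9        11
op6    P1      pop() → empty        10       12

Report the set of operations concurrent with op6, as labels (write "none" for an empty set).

op6 spans [10,12]; an op avoiding the whole window 10..12 is ordered, any other is concurrent
op1 [1,3]: before
op2 [2,4]: before
op3 [5,6]: before
op4 [7,8]: before
op5 [9,11]: concurrent

op5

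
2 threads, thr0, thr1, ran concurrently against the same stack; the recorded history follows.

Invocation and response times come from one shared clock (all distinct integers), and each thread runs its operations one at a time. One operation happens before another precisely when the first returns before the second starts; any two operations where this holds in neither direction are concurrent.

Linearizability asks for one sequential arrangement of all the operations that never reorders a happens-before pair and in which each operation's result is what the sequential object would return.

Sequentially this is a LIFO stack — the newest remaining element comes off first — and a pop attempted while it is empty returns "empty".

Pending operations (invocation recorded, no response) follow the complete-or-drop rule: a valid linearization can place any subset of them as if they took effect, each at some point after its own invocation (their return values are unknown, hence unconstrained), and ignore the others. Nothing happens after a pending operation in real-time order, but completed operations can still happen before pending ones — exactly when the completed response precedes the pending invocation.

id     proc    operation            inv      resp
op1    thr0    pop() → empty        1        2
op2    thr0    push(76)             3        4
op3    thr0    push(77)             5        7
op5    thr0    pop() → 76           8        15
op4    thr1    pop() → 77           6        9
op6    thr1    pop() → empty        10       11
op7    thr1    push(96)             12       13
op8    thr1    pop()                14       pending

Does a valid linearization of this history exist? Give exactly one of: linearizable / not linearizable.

linearizable

a witness: op1, op2, op3, op4, op5, op6, op7
step 1: op1 pop() → empty — stack <>
step 2: op2 push(76) — stack <76>
step 3: op3 push(77) — stack <76,77>
step 4: op4 pop() → 77 — stack <76>
step 5: op5 pop() → 76 — stack <>
step 6: op6 pop() → empty — stack <>
step 7: op7 push(96) — stack <96>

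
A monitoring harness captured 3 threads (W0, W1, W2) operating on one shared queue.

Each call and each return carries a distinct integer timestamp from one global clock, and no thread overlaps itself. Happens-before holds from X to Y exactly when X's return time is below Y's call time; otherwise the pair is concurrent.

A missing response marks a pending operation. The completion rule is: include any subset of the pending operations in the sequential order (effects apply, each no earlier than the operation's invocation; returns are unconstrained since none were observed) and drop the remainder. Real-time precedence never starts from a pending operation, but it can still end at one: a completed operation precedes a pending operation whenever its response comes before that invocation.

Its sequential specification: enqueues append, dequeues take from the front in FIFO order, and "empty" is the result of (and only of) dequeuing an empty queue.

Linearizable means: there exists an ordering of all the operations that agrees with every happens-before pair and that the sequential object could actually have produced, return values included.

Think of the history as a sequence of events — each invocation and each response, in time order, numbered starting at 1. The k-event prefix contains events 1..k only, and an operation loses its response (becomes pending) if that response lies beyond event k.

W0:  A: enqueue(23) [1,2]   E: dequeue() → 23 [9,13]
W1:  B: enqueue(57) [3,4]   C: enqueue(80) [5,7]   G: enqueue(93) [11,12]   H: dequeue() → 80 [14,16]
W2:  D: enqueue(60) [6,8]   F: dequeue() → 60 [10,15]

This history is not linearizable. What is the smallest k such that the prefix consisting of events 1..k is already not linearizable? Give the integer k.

events 1..15 are still linearizable — one witness is A, B, D, C, E, G, H, F:
1. A enqueue(23), leaving queue <23>
2. B enqueue(57), leaving queue <23,57>
3. D enqueue(60), leaving queue <23,57,60>
4. C enqueue(80), leaving queue <23,57,60,80>
5. E dequeue() → 23, leaving queue <57,60,80>
6. G enqueue(93), leaving queue <57,60,80,93>
7. H dequeue() (pending, included), leaving queue <60,80,93>
8. F dequeue() → 60, leaving queue <80,93>
adding event 16 (H responds at 16) leaves no legal real-time order
for example A, B, C, D, E, F, G, H fails at step 6: F dequeue() → 60 is not legal there
for example A, B, C, D, E, G, F, H fails at step 7: F dequeue() → 60 is not legal there

16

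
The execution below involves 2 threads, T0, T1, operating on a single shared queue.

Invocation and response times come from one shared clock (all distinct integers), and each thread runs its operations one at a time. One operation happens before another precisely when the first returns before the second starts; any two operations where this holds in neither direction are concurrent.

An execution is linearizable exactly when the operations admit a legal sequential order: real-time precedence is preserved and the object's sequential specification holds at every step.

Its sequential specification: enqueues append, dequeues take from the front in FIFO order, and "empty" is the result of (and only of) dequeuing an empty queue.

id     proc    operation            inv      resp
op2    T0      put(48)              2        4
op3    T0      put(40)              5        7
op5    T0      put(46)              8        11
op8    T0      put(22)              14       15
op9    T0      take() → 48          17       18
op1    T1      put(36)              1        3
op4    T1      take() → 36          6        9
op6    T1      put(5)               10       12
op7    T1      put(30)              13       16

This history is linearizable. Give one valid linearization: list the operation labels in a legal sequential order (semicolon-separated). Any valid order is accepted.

step 1: op1 put(36) — queue <36>
step 2: op2 put(48) — queue <36,48>
step 3: op3 put(40) — queue <36,48,40>
step 4: op4 take() → 36 — queue <48,40>
step 5: op5 put(46) — queue <48,40,46>
step 6: op6 put(5) — queue <48,40,46,5>
step 7: op7 put(30) — queue <48,40,46,5,30>
step 8: op8 put(22) — queue <48,40,46,5,30,22>
step 9: op9 take() → 48 — queue <40,46,5,30,22>

op1; op2; op3; op4; op5; op6; op7; op8; op9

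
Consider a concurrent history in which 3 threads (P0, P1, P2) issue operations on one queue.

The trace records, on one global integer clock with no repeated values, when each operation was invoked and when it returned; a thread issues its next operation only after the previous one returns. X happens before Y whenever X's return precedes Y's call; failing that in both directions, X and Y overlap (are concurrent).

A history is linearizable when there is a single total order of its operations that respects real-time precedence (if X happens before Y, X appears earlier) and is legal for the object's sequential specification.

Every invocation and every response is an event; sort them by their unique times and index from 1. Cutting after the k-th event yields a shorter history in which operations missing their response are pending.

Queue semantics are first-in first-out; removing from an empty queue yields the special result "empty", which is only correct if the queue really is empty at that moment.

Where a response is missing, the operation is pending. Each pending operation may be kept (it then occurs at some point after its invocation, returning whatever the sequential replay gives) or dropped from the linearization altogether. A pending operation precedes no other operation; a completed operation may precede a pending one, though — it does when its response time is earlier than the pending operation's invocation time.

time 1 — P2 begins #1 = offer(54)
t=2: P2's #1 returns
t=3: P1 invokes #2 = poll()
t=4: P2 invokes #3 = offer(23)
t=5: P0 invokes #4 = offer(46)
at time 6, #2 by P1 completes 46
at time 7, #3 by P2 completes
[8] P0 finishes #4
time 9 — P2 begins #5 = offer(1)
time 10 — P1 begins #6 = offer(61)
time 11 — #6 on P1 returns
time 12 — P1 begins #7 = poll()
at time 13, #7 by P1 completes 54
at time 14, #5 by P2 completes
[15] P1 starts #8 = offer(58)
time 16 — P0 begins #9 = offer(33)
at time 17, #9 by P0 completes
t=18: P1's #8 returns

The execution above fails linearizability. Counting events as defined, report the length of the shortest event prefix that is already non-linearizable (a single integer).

one valid order for events 1..5 is #1:
step 1: #1 offer(54) — queue <54>
event 6 — #2's response, time 6 — after it, nothing linearizes
completion choices over the 2 pending operations (#3, #4) were checked; none helps
one such order, #1, #2 (pending dropped), breaks at step 2 where #2 poll() → 46 is illegal

6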